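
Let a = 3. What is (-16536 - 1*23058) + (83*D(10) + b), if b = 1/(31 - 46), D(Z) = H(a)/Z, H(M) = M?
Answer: -237415/6 ≈ -39569.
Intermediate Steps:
D(Z) = 3/Z
b = -1/15 (b = 1/(-15) = -1/15 ≈ -0.066667)
(-16536 - 1*23058) + (83*D(10) + b) = (-16536 - 1*23058) + (83*(3/10) - 1/15) = (-16536 - 23058) + (83*(3*(⅒)) - 1/15) = -39594 + (83*(3/10) - 1/15) = -39594 + (249/10 - 1/15) = -39594 + 149/6 = -237415/6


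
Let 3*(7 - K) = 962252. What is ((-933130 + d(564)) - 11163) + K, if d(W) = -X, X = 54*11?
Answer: -3796892/3 ≈ -1.2656e+6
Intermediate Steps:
X = 594
K = -962231/3 (K = 7 - ⅓*962252 = 7 - 962252/3 = -962231/3 ≈ -3.2074e+5)
d(W) = -594 (d(W) = -1*594 = -594)
((-933130 + d(564)) - 11163) + K = ((-933130 - 594) - 11163) - 962231/3 = (-933724 - 11163) - 962231/3 = -944887 - 962231/3 = -3796892/3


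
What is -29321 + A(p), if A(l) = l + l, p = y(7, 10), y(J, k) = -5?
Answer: -29331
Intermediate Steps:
p = -5
A(l) = 2*l
-29321 + A(p) = -29321 + 2*(-5) = -29321 - 10 = -29331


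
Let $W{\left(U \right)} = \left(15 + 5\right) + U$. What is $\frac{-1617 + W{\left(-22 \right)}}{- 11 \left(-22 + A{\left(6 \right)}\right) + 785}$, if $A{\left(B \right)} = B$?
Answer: $- \frac{1619}{961} \approx -1.6847$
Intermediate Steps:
$W{\left(U \right)} = 20 + U$
$\frac{-1617 + W{\left(-22 \right)}}{- 11 \left(-22 + A{\left(6 \right)}\right) + 785} = \frac{-1617 + \left(20 - 22\right)}{- 11 \left(-22 + 6\right) + 785} = \frac{-1617 - 2}{\left(-11\right) \left(-16\right) + 785} = - \frac{1619}{176 + 785} = - \frac{1619}{961}$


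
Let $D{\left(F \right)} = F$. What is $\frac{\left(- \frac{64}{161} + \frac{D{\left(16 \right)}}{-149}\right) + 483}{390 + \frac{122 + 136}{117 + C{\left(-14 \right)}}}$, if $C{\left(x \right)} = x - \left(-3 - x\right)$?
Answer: $\frac{23149150}{18845967} \approx 1.2283$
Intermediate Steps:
$C{\left(x \right)} = 3 + 2 x$ ($C{\left(x \right)} = x + \left(3 + x\right) = 3 + 2 x$)
$\frac{\left(- \frac{64}{161} + \frac{D{\left(16 \right)}}{-149}\right) + 483}{390 + \frac{122 + 136}{117 + C{\left(-14 \right)}}} = \frac{\left(- \frac{64}{161} + \frac{16}{-149}\right) + 483}{390 + \frac{122 + 136}{117 + \left(3 + 2 \left(-14\right)\right)}} = \frac{\left(\left(-64\right) \frac{1}{161} + 16 \left(- \frac{1}{149}\right)\right) + 483}{390 + \frac{258}{117 + \left(3 - 28\right)}} = \frac{\left(- \frac{64}{161} - \frac{16}{149}\right) + 483}{390 + \frac{258}{117 - 25}} = \frac{- \frac{12112}{23989} + 483}{390 + \frac{258}{92}} = \frac{11574575}{23989 \left(390 + 258 \cdot \frac{1}{92}\right)} = \frac{11574575}{23989 \left(390 + \frac{129}{46}\right)} = \frac{11574575}{23989 \cdot \frac{18069}{46}} = \frac{11574575}{23989} \cdot \frac{46}{18069} = \frac{23149150}{18845967}$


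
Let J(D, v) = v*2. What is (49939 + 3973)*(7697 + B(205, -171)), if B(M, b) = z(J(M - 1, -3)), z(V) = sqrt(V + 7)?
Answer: 415014576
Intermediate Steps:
J(D, v) = 2*v
z(V) = sqrt(7 + V)
B(M, b) = 1 (B(M, b) = sqrt(7 + 2*(-3)) = sqrt(7 - 6) = sqrt(1) = 1)
(49939 + 3973)*(7697 + B(205, -171)) = (49939 + 3973)*(7697 + 1) = 53912*7698 = 415014576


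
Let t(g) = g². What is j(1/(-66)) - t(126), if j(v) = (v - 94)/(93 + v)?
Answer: -5731601/361 ≈ -15877.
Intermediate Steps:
j(v) = (-94 + v)/(93 + v)
j(1/(-66)) - t(126) = (-94 + 1/(-66))/(93 + 1/(-66)) - 1*126² = (-94 - 1/66)/(93 - 1/66) - 1*15876 = -6205/66/(6137/66) - 15876 = (66/6137)*(-6205/66) - 15876 = -365/361 - 15876 = -5731601/361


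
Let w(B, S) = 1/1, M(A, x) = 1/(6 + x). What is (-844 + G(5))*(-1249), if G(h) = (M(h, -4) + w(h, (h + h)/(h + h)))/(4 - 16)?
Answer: 8434497/8 ≈ 1.0543e+6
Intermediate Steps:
w(B, S) = 1
G(h) = -⅛ (G(h) = (1/(6 - 4) + 1)/(4 - 16) = (1/2 + 1)/(-12) = (½ + 1)*(-1/12) = (3/2)*(-1/12) = -⅛)
(-844 + G(5))*(-1249) = (-844 - ⅛)*(-1249) = -6753/8*(-1249) = 8434497/8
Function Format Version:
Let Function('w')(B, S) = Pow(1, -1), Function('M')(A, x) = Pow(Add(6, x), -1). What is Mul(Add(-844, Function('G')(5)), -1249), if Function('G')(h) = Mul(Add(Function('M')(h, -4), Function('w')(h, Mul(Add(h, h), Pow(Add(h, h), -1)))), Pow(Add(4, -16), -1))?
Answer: Rational(8434497, 8) ≈ 1.0543e+6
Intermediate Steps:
Function('w')(B, S) = 1
Function('G')(h) = Rational(-1, 8) (Function('G')(h) = Mul(Add(Pow(Add(6, -4), -1), 1), Pow(Add(4, -16), -1)) = Mul(Add(Pow(2, -1), 1), Pow(-12, -1)) = Mul(Add(Rational(1, 2), 1), Rational(-1, 12)) = Mul(Rational(3, 2), Rational(-1, 12)) = Rational(-1, 8))
Mul(Add(-844, Function('G')(5)), -1249) = Mul(Add(-844, Rational(-1, 8)), -1249) = Mul(Rational(-6753, 8), -1249) = Rational(8434497, 8)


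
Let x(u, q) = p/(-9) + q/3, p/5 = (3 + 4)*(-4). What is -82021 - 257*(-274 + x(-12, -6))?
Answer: -135781/9 ≈ -15087.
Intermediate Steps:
p = -140 (p = 5*((3 + 4)*(-4)) = 5*(7*(-4)) = 5*(-28) = -140)
x(u, q) = 140/9 + q/3 (x(u, q) = -140/(-9) + q/3 = -140*(-⅑) + q*(⅓) = 140/9 + q/3)
-82021 - 257*(-274 + x(-12, -6)) = -82021 - 257*(-274 + (140/9 + (⅓)*(-6))) = -82021 - 257*(-274 + (140/9 - 2)) = -82021 - 257*(-274 + 122/9) = -82021 - 257*(-2344)/9 = -82021 - 1*(-602408/9) = -82021 + 602408/9 = -135781/9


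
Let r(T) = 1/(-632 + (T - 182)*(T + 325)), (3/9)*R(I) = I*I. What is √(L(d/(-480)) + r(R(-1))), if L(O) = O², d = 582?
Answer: 3*√14381680881/296720 ≈ 1.2125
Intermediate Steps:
R(I) = 3*I² (R(I) = 3*(I*I) = 3*I²)
r(T) = 1/(-632 + (-182 + T)*(325 + T))
√(L(d/(-480)) + r(R(-1))) = √((582/(-480))² + 1/(-59782 + (3*(-1)²)² + 143*(3*(-1)²))) = √((582*(-1/480))² + 1/(-59782 + (3*1)² + 143*(3*1))) = √((-97/80)² + 1/(-59782 + 3² + 143*3)) = √(9409/6400 + 1/(-59782 + 9 + 429)) = √(9409/6400 + 1/(-59344)) = √(9409/6400 - 1/59344) = √(34897581/23737600) = 3*√14381680881/296720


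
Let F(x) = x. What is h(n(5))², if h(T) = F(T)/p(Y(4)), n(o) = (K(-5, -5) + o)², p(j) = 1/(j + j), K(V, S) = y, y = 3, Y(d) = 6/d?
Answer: 36864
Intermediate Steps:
K(V, S) = 3
p(j) = 1/(2*j)
n(o) = (3 + o)²
h(T) = 3*T (h(T) = T/((1/(2*((6/4))))) = T/((1/(2*((6*(¼)))))) = T/((1/(2*(3/2)))) = T/(((½)*(⅔))) = T/(⅓) = T*3 = 3*T)
h(n(5))² = (3*(3 + 5)²)² = (3*8²)² = (3*64)² = 192² = 36864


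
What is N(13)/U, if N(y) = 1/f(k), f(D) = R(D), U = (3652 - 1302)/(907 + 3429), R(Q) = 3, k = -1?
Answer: 2168/3525 ≈ 0.61504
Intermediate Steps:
U = 1175/2168 (U = 2350/4336 = 2350*(1/4336) = 1175/2168 ≈ 0.54197)
f(D) = 3
N(y) = ⅓ (N(y) = 1/3 = ⅓)
N(13)/U = 1/(3*(1175/2168)) = (⅓)*(2168/1175) = 2168/3525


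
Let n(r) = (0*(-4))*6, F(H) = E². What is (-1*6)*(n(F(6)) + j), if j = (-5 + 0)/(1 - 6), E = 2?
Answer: -6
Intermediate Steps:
F(H) = 4 (F(H) = 2² = 4)
n(r) = 0 (n(r) = 0*6 = 0)
j = 1 (j = -5/(-5) = -5*(-⅕) = 1)
(-1*6)*(n(F(6)) + j) = (-1*6)*(0 + 1) = -6*1 = -6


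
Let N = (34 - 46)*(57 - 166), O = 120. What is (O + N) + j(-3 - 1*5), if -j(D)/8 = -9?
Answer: 1500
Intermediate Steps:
j(D) = 72 (j(D) = -8*(-9) = 72)
N = 1308 (N = -12*(-109) = 1308)
(O + N) + j(-3 - 1*5) = (120 + 1308) + 72 = 1428 + 72 = 1500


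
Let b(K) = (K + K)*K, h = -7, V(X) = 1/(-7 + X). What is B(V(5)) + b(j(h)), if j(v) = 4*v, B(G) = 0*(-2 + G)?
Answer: 1568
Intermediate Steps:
B(G) = 0
b(K) = 2*K**2 (b(K) = (2*K)*K = 2*K**2)
B(V(5)) + b(j(h)) = 0 + 2*(4*(-7))**2 = 0 + 2*(-28)**2 = 0 + 2*784 = 0 + 1568 = 1568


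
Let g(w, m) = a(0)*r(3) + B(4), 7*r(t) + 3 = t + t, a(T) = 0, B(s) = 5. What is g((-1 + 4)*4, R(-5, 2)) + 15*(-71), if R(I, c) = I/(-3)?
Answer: -1060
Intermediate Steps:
R(I, c) = -I/3 (R(I, c) = I*(-⅓) = -I/3)
r(t) = -3/7 + 2*t/7 (r(t) = -3/7 + (t + t)/7 = -3/7 + (2*t)/7 = -3/7 + 2*t/7)
g(w, m) = 5 (g(w, m) = 0*(-3/7 + (2/7)*3) + 5 = 0*(-3/7 + 6/7) + 5 = 0*(3/7) + 5 = 0 + 5 = 5)
g((-1 + 4)*4, R(-5, 2)) + 15*(-71) = 5 + 15*(-71) = 5 - 1065 = -1060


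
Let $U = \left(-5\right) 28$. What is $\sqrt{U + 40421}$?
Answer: $\sqrt{40281} \approx 200.7$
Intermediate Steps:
$U = -140$
$\sqrt{U + 40421} = \sqrt{-140 + 40421} = \sqrt{40281}$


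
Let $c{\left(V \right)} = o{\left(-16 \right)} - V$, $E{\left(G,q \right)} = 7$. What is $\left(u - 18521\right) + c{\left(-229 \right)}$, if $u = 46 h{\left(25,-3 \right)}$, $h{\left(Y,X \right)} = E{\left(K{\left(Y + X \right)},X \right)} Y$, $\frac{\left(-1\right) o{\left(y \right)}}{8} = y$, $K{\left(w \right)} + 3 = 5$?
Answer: $-10114$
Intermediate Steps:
$K{\left(w \right)} = 2$ ($K{\left(w \right)} = -3 + 5 = 2$)
$o{\left(y \right)} = - 8 y$
$h{\left(Y,X \right)} = 7 Y$
$u = 8050$ ($u = 46 \cdot 7 \cdot 25 = 46 \cdot 175 = 8050$)
$c{\left(V \right)} = 128 - V$ ($c{\left(V \right)} = \left(-8\right) \left(-16\right) - V = 128 - V$)
$\left(u - 18521\right) + c{\left(-229 \right)} = \left(8050 - 18521\right) + \left(128 - -229\right) = \left(8050 - 18521\right) + \left(128 + 229\right) = -10471 + 357 = -10114$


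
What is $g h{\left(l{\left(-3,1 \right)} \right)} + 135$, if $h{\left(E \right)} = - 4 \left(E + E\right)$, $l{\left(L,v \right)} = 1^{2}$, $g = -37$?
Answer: $431$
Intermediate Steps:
$l{\left(L,v \right)} = 1$
$h{\left(E \right)} = - 8 E$ ($h{\left(E \right)} = - 4 \cdot 2 E = - 8 E$)
$g h{\left(l{\left(-3,1 \right)} \right)} + 135 = - 37 \left(\left(-8\right) 1\right) + 135 = \left(-37\right) \left(-8\right) + 135 = 296 + 135 = 431$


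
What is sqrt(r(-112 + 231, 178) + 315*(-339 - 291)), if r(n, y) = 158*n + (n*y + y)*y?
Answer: 4*sqrt(226402) ≈ 1903.3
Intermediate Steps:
r(n, y) = 158*n + y*(y + n*y) (r(n, y) = 158*n + (y + n*y)*y = 158*n + y*(y + n*y))
sqrt(r(-112 + 231, 178) + 315*(-339 - 291)) = sqrt((178**2 + 158*(-112 + 231) + (-112 + 231)*178**2) + 315*(-339 - 291)) = sqrt((31684 + 158*119 + 119*31684) + 315*(-630)) = sqrt((31684 + 18802 + 3770396) - 198450) = sqrt(3820882 - 198450) = sqrt(3622432) = 4*sqrt(226402)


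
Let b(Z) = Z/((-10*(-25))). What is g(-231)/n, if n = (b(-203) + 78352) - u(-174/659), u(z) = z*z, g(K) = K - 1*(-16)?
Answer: -23342603750/8506600499957 ≈ -0.0027441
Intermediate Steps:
g(K) = 16 + K (g(K) = K + 16 = 16 + K)
b(Z) = Z/250
u(z) = z**2
n = 8506600499957/108570250 (n = ((1/250)*(-203) + 78352) - (-174/659)**2 = (-203/250 + 78352) - (-174*1/659)**2 = 19587797/250 - (-174/659)**2 = 19587797/250 - 1*30276/434281 = 19587797/250 - 30276/434281 = 8506600499957/108570250 ≈ 78351.)
g(-231)/n = (16 - 231)/(8506600499957/108570250) = -215*108570250/8506600499957 = -23342603750/8506600499957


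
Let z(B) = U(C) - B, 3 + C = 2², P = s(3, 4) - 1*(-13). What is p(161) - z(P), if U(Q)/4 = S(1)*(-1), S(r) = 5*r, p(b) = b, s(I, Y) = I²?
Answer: 203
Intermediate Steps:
P = 22 (P = 3² - 1*(-13) = 9 + 13 = 22)
C = 1 (C = -3 + 2² = -3 + 4 = 1)
U(Q) = -20 (U(Q) = 4*((5*1)*(-1)) = 4*(5*(-1)) = 4*(-5) = -20)
z(B) = -20 - B
p(161) - z(P) = 161 - (-20 - 1*22) = 161 - (-20 - 22) = 161 - 1*(-42) = 161 + 42 = 203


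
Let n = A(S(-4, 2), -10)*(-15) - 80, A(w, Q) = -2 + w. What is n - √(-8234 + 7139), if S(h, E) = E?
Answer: -80 - I*√1095 ≈ -80.0 - 33.091*I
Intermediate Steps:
n = -80 (n = (-2 + 2)*(-15) - 80 = 0*(-15) - 80 = 0 - 80 = -80)
n - √(-8234 + 7139) = -80 - √(-8234 + 7139) = -80 - √(-1095) = -80 - I*√1095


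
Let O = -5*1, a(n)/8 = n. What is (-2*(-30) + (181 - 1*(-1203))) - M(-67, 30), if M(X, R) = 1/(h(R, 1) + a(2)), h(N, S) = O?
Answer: 15883/11 ≈ 1443.9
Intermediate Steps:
a(n) = 8*n
O = -5
h(N, S) = -5
M(X, R) = 1/11 (M(X, R) = 1/(-5 + 8*2) = 1/(-5 + 16) = 1/11)
(-2*(-30) + (181 - 1*(-1203))) - M(-67, 30) = (-2*(-30) + (181 - 1*(-1203))) - 1*1/11 = (60 + (181 + 1203)) - 1/11 = (60 + 1384) - 1/11 = 1444 - 1/11 = 15883/11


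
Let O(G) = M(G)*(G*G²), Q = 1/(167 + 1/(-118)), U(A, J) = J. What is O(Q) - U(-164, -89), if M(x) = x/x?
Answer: 680956430301657/7651195827625 ≈ 89.000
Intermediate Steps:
M(x) = 1
Q = 118/19705 (Q = 1/(167 - 1/118) = 1/(19705/118) = 118/19705 ≈ 0.0059883)
O(G) = G³ (O(G) = 1*(G*G²) = 1*G³ = G³)
O(Q) - U(-164, -89) = (118/19705)³ - 1*(-89) = 1643032/7651195827625 + 89 = 680956430301657/7651195827625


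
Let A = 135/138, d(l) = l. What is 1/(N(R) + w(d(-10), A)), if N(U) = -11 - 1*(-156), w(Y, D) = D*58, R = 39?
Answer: 23/4640 ≈ 0.0049569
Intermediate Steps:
A = 45/46 (A = 135*(1/138) = 45/46 ≈ 0.97826)
w(Y, D) = 58*D
N(U) = 145 (N(U) = -11 + 156 = 145)
1/(N(R) + w(d(-10), A)) = 1/(145 + 58*(45/46)) = 1/(145 + 1305/23) = 1/(4640/23) = 23/4640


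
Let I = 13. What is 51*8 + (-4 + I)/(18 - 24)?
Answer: 813/2 ≈ 406.50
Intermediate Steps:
51*8 + (-4 + I)/(18 - 24) = 51*8 + (-4 + 13)/(18 - 24) = 408 + 9/(-6) = 408 + 9*(-⅙) = 408 - 3/2 = 813/2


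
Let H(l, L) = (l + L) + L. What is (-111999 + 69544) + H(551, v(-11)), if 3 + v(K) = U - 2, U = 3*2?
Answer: -41902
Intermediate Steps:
U = 6
v(K) = 1 (v(K) = -3 + (6 - 2) = -3 + 4 = 1)
H(l, L) = l + 2*L (H(l, L) = (L + l) + L = l + 2*L)
(-111999 + 69544) + H(551, v(-11)) = (-111999 + 69544) + (551 + 2*1) = -42455 + (551 + 2) = -42455 + 553 = -41902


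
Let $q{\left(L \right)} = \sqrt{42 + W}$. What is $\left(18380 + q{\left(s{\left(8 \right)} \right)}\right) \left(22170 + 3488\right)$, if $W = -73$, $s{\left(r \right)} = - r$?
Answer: $471594040 + 25658 i \sqrt{31} \approx 4.7159 \cdot 10^{8} + 1.4286 \cdot 10^{5} i$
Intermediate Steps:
$q{\left(L \right)} = i \sqrt{31}$ ($q{\left(L \right)} = \sqrt{42 - 73} = \sqrt{-31} = i \sqrt{31}$)
$\left(18380 + q{\left(s{\left(8 \right)} \right)}\right) \left(22170 + 3488\right) = \left(18380 + i \sqrt{31}\right) \left(22170 + 3488\right) = \left(18380 + i \sqrt{31}\right) 25658 = 471594040 + 25658 i \sqrt{31}$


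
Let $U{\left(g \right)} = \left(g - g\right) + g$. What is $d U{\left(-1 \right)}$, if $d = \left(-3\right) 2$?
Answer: $6$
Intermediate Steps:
$U{\left(g \right)} = g$ ($U{\left(g \right)} = 0 + g = g$)
$d = -6$
$d U{\left(-1 \right)} = \left(-6\right) \left(-1\right) = 6$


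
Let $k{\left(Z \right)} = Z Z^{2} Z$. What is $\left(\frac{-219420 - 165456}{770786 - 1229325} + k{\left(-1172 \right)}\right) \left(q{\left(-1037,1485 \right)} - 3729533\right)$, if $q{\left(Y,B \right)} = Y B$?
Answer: $- \frac{4558839703261003170492680}{458539} \approx -9.9421 \cdot 10^{18}$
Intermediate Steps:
$k{\left(Z \right)} = Z^{4}$ ($k{\left(Z \right)} = Z^{3} Z = Z^{4}$)
$q{\left(Y,B \right)} = B Y$
$\left(\frac{-219420 - 165456}{770786 - 1229325} + k{\left(-1172 \right)}\right) \left(q{\left(-1037,1485 \right)} - 3729533\right) = \left(\frac{-219420 - 165456}{770786 - 1229325} + \left(-1172\right)^{4}\right) \left(1485 \left(-1037\right) - 3729533\right) = \left(- \frac{384876}{-458539} + 1886733005056\right) \left(-1539945 - 3729533\right) = \left(\left(-384876\right) \left(- \frac{1}{458539}\right) + 1886733005056\right) \left(-5269478\right) = \left(\frac{384876}{458539} + 1886733005056\right) \left(-5269478\right) = \frac{865140665405758060}{458539} \left(-5269478\right) = - \frac{4558839703261003170492680}{458539}$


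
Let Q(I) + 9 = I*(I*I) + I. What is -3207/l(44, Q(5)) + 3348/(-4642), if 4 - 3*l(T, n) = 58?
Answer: 2471105/13926 ≈ 177.45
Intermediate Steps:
Q(I) = -9 + I + I³ (Q(I) = -9 + (I*(I*I) + I) = -9 + (I*I² + I) = -9 + (I³ + I) = -9 + (I + I³) = -9 + I + I³)
l(T, n) = -18 (l(T, n) = 4/3 - ⅓*58 = 4/3 - 58/3 = -18)
-3207/l(44, Q(5)) + 3348/(-4642) = -3207/(-18) + 3348/(-4642) = -3207*(-1/18) + 3348*(-1/4642) = 1069/6 - 1674/2321 = 2471105/13926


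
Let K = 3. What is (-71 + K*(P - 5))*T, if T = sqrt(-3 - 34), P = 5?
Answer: -71*I*sqrt(37) ≈ -431.88*I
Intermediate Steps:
T = I*sqrt(37) (T = sqrt(-37) = I*sqrt(37) ≈ 6.0828*I)
(-71 + K*(P - 5))*T = (-71 + 3*(5 - 5))*(I*sqrt(37)) = (-71 + 3*0)*(I*sqrt(37)) = (-71 + 0)*(I*sqrt(37)) = -71*I*sqrt(37)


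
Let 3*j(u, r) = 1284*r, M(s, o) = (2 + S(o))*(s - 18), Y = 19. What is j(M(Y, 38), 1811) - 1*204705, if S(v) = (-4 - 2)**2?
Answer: 570403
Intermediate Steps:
S(v) = 36 (S(v) = (-6)**2 = 36)
M(s, o) = -684 + 38*s (M(s, o) = (2 + 36)*(s - 18) = 38*(-18 + s) = -684 + 38*s)
j(u, r) = 428*r (j(u, r) = (1284*r)/3 = 428*r)
j(M(Y, 38), 1811) - 1*204705 = 428*1811 - 1*204705 = 775108 - 204705 = 570403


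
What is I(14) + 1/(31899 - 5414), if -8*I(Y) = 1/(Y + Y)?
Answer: -26261/5932640 ≈ -0.0044265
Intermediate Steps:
I(Y) = -1/(16*Y) (I(Y) = -1/(8*(Y + Y)) = -1/(2*Y)/8 = -1/(16*Y))
I(14) + 1/(31899 - 5414) = -1/16/14 + 1/(31899 - 5414) = -1/16*1/14 + 1/26485 = -1/224 + 1/26485 = -26261/5932640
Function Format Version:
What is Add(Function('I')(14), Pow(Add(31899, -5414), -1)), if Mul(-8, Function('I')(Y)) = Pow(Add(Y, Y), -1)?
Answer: Rational(-26261, 5932640) ≈ -0.0044265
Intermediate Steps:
Function('I')(Y) = Mul(Rational(-1, 16), Pow(Y, -1)) (Function('I')(Y) = Mul(Rational(-1, 8), Pow(Add(Y, Y), -1)) = Mul(Rational(-1, 8), Pow(Mul(2, Y), -1)) = Mul(Rational(-1, 8), Mul(Rational(1, 2), Pow(Y, -1))) = Mul(Rational(-1, 16), Pow(Y, -1)))
Add(Function('I')(14), Pow(Add(31899, -5414), -1)) = Add(Mul(Rational(-1, 16), Pow(14, -1)), Pow(Add(31899, -5414), -1)) = Add(Mul(Rational(-1, 16), Rational(1, 14)), Pow(26485, -1)) = Add(Rational(-1, 224), Rational(1, 26485)) = Rational(-26261, 5932640)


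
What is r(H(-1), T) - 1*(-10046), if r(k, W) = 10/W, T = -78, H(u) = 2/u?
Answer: 391789/39 ≈ 10046.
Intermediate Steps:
r(H(-1), T) - 1*(-10046) = 10/(-78) - 1*(-10046) = 10*(-1/78) + 10046 = -5/39 + 10046 = 391789/39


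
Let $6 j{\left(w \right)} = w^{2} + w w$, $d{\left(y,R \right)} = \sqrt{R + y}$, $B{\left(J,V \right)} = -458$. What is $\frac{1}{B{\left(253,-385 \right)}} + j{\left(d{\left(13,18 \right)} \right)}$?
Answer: $\frac{14195}{1374} \approx 10.331$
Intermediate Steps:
$j{\left(w \right)} = \frac{w^{2}}{3}$ ($j{\left(w \right)} = \frac{w^{2} + w w}{6} = \frac{w^{2} + w^{2}}{6} = \frac{2 w^{2}}{6} = \frac{w^{2}}{3}$)
$\frac{1}{B{\left(253,-385 \right)}} + j{\left(d{\left(13,18 \right)} \right)} = \frac{1}{-458} + \frac{\left(\sqrt{18 + 13}\right)^{2}}{3} = - \frac{1}{458} + \frac{\left(\sqrt{31}\right)^{2}}{3} = - \frac{1}{458} + \frac{1}{3} \cdot 31 = - \frac{1}{458} + \frac{31}{3} = \frac{14195}{1374}$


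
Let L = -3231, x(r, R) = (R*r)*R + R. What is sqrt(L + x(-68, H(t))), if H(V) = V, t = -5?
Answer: 2*I*sqrt(1234) ≈ 70.257*I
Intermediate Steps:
x(r, R) = R + r*R**2 (x(r, R) = r*R**2 + R = R + r*R**2)
sqrt(L + x(-68, H(t))) = sqrt(-3231 - 5*(1 - 5*(-68))) = sqrt(-3231 - 5*(1 + 340)) = sqrt(-3231 - 5*341) = sqrt(-3231 - 1705) = sqrt(-4936) = 2*I*sqrt(1234)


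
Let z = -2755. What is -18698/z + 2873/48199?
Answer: 909140017/132788245 ≈ 6.8465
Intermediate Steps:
-18698/z + 2873/48199 = -18698/(-2755) + 2873/48199 = -18698*(-1/2755) + 2873*(1/48199) = 18698/2755 + 2873/48199 = 909140017/132788245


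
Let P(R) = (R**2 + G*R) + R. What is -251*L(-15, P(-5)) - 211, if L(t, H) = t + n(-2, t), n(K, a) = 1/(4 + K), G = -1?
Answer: 6857/2 ≈ 3428.5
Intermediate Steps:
P(R) = R**2 (P(R) = (R**2 - R) + R = R**2)
L(t, H) = 1/2 + t (L(t, H) = t + 1/(4 - 2) = t + 1/2 = 1/2 + t)
-251*L(-15, P(-5)) - 211 = -251*(1/2 - 15) - 211 = -251*(-29/2) - 211 = 7279/2 - 211 = 6857/2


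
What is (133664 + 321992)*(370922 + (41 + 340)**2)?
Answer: 235156315448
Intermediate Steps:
(133664 + 321992)*(370922 + (41 + 340)**2) = 455656*(370922 + 381**2) = 455656*(370922 + 145161) = 455656*516083 = 235156315448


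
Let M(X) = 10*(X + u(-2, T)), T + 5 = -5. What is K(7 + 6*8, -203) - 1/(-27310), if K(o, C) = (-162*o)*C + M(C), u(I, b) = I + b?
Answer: 49337699801/27310 ≈ 1.8066e+6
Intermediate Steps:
T = -10 (T = -5 - 5 = -10)
M(X) = -120 + 10*X (M(X) = 10*(X + (-2 - 10)) = 10*(X - 12) = 10*(-12 + X) = -120 + 10*X)
K(o, C) = -120 + 10*C - 162*C*o (K(o, C) = (-162*o)*C + (-120 + 10*C) = -162*C*o + (-120 + 10*C) = -120 + 10*C - 162*C*o)
K(7 + 6*8, -203) - 1/(-27310) = (-120 + 10*(-203) - 162*(-203)*(7 + 6*8)) - 1/(-27310) = (-120 - 2030 - 162*(-203)*(7 + 48)) - 1*(-1/27310) = (-120 - 2030 - 162*(-203)*55) + 1/27310 = (-120 - 2030 + 1808730) + 1/27310 = 1806580 + 1/27310 = 49337699801/27310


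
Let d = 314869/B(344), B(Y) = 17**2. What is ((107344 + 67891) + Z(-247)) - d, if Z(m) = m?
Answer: 50256663/289 ≈ 1.7390e+5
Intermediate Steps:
B(Y) = 289
d = 314869/289 ≈ 1089.5
((107344 + 67891) + Z(-247)) - d = ((107344 + 67891) - 247) - 1*314869/289 = (175235 - 247) - 314869/289 = 174988 - 314869/289 = 50256663/289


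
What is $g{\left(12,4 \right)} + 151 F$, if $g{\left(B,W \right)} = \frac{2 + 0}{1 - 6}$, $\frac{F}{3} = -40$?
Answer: $- \frac{90602}{5} \approx -18120.0$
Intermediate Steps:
$F = -120$ ($F = 3 \left(-40\right) = -120$)
$g{\left(B,W \right)} = - \frac{2}{5}$ ($g{\left(B,W \right)} = \frac{2}{-5} = 2 \left(- \frac{1}{5}\right) = - \frac{2}{5}$)
$g{\left(12,4 \right)} + 151 F = - \frac{2}{5} + 151 \left(-120\right) = - \frac{2}{5} - 18120 = - \frac{90602}{5}$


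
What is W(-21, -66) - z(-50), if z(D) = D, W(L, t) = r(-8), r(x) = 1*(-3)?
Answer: 47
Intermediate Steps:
r(x) = -3
W(L, t) = -3
W(-21, -66) - z(-50) = -3 - 1*(-50) = -3 + 50 = 47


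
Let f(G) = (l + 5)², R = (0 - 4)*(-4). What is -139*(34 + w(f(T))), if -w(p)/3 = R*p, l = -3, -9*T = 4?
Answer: 21962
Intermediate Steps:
T = -4/9 (T = -⅑*4 = -4/9 ≈ -0.44444)
R = 16 (R = -4*(-4) = 16)
f(G) = 4 (f(G) = (-3 + 5)² = 2² = 4)
w(p) = -48*p
-139*(34 + w(f(T))) = -139*(34 - 48*4) = -139*(34 - 192) = -139*(-158) = 21962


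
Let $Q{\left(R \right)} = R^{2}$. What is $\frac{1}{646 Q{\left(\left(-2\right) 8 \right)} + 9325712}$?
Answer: $\frac{1}{9491088} \approx 1.0536 \cdot 10^{-7}$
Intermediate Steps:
$\frac{1}{646 Q{\left(\left(-2\right) 8 \right)} + 9325712} = \frac{1}{646 \left(\left(-2\right) 8\right)^{2} + 9325712} = \frac{1}{646 \left(-16\right)^{2} + 9325712} = \frac{1}{646 \cdot 256 + 9325712} = \frac{1}{165376 + 9325712} = \frac{1}{9491088}$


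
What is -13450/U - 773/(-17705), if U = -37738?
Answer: 133651862/334075645 ≈ 0.40006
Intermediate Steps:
-13450/U - 773/(-17705) = -13450/(-37738) - 773/(-17705) = -13450*(-1/37738) - 773*(-1/17705) = 6725/18869 + 773/17705 = 133651862/334075645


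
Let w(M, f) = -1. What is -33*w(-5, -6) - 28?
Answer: 5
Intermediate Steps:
-33*w(-5, -6) - 28 = -33*(-1) - 28 = 33 - 28 = 5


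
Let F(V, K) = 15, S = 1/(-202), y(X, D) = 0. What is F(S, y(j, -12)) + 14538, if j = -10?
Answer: 14553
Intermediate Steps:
S = -1/202 ≈ -0.0049505
F(S, y(j, -12)) + 14538 = 15 + 14538 = 14553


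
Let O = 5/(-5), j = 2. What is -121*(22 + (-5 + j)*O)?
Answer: -3025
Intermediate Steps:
O = -1 (O = 5*(-⅕) = -1)
-121*(22 + (-5 + j)*O) = -121*(22 + (-5 + 2)*(-1)) = -121*(22 - 3*(-1)) = -121*(22 + 3) = -121*25 = -3025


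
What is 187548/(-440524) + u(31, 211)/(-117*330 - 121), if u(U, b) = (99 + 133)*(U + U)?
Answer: -485729243/609354823 ≈ -0.79712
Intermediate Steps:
u(U, b) = 464*U (u(U, b) = 232*(2*U) = 464*U)
187548/(-440524) + u(31, 211)/(-117*330 - 121) = 187548/(-440524) + (464*31)/(-117*330 - 121) = 187548*(-1/440524) + 14384/(-38610 - 121) = -46887/110131 + 14384/(-38731) = -46887/110131 + 14384*(-1/38731) = -46887/110131 - 14384/38731 = -485729243/609354823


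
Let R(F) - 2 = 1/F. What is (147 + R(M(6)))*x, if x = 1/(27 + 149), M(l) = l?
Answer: 895/1056 ≈ 0.84754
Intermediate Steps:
R(F) = 2 + 1/F
x = 1/176 ≈ 0.0056818
(147 + R(M(6)))*x = (147 + (2 + 1/6))*(1/176) = (147 + (2 + ⅙))*(1/176) = (147 + 13/6)*(1/176) = (895/6)*(1/176) = 895/1056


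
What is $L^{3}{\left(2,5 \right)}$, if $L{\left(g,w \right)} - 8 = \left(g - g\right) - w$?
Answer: $27$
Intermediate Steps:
$L{\left(g,w \right)} = 8 - w$ ($L{\left(g,w \right)} = 8 + \left(\left(g - g\right) - w\right) = 8 + \left(0 - w\right) = 8 - w$)
$L^{3}{\left(2,5 \right)} = \left(8 - 5\right)^{3} = 3^{3} = 27$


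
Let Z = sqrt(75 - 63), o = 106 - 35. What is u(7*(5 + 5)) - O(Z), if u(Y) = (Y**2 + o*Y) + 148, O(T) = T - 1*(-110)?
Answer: 9908 - 2*sqrt(3) ≈ 9904.5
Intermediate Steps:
o = 71
Z = 2*sqrt(3) (Z = sqrt(12) = 2*sqrt(3) ≈ 3.4641)
O(T) = 110 + T (O(T) = T + 110 = 110 + T)
u(Y) = 148 + Y**2 + 71*Y (u(Y) = (Y**2 + 71*Y) + 148 = 148 + Y**2 + 71*Y)
u(7*(5 + 5)) - O(Z) = (148 + (7*(5 + 5))**2 + 71*(7*(5 + 5))) - (110 + 2*sqrt(3)) = (148 + (7*10)**2 + 71*(7*10)) + (-110 - 2*sqrt(3)) = (148 + 70**2 + 71*70) + (-110 - 2*sqrt(3)) = (148 + 4900 + 4970) + (-110 - 2*sqrt(3)) = 10018 + (-110 - 2*sqrt(3)) = 9908 - 2*sqrt(3)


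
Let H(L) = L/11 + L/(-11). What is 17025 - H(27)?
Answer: 17025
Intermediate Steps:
H(L) = 0 (H(L) = L*(1/11) + L*(-1/11) = L/11 - L/11 = 0)
17025 - H(27) = 17025 - 1*0 = 17025 + 0 = 17025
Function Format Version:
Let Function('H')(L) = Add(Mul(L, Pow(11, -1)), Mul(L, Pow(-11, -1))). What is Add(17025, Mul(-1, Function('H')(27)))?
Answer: 17025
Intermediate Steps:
Function('H')(L) = 0 (Function('H')(L) = Add(Mul(L, Rational(1, 11)), Mul(L, Rational(-1, 11))) = Add(Mul(Rational(1, 11), L), Mul(Rational(-1, 11), L)) = 0)
Add(17025, Mul(-1, Function('H')(27))) = Add(17025, Mul(-1, 0)) = Add(17025, 0) = 17025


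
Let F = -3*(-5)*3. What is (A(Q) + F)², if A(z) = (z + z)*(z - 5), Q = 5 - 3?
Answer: 1089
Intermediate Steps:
Q = 2
A(z) = 2*z*(-5 + z) (A(z) = (2*z)*(-5 + z) = 2*z*(-5 + z))
F = 45 (F = 15*3 = 45)
(A(Q) + F)² = (2*2*(-5 + 2) + 45)² = (2*2*(-3) + 45)² = (-12 + 45)² = 33² = 1089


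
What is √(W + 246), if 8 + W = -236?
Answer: √2 ≈ 1.4142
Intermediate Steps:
W = -244 (W = -8 - 236 = -244)
√(W + 246) = √(-244 + 246) = √2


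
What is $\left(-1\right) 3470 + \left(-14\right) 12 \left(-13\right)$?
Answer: $-1286$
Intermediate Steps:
$\left(-1\right) 3470 + \left(-14\right) 12 \left(-13\right) = -3470 - -2184 = -3470 + 2184 = -1286$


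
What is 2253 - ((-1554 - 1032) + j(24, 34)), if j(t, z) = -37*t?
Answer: 5727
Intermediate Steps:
2253 - ((-1554 - 1032) + j(24, 34)) = 2253 - ((-1554 - 1032) - 37*24) = 2253 - (-2586 - 888) = 2253 - 1*(-3474) = 2253 + 3474 = 5727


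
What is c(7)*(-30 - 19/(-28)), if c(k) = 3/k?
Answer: -2463/196 ≈ -12.566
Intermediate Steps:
c(7)*(-30 - 19/(-28)) = (3/7)*(-30 - 19/(-28)) = (3*(1/7))*(-30 - 19*(-1/28)) = 3*(-30 + 19/28)/7 = (3/7)*(-821/28) = -2463/196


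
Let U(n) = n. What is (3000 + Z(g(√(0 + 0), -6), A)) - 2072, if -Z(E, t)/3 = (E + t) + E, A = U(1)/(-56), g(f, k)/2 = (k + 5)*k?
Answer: 47939/56 ≈ 856.05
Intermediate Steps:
g(f, k) = 2*k*(5 + k) (g(f, k) = 2*((k + 5)*k) = 2*((5 + k)*k) = 2*(k*(5 + k)) = 2*k*(5 + k))
A = -1/56 (A = 1/(-56) = 1*(-1/56) = -1/56 ≈ -0.017857)
Z(E, t) = -6*E - 3*t (Z(E, t) = -3*((E + t) + E) = -3*(t + 2*E) = -6*E - 3*t)
(3000 + Z(g(√(0 + 0), -6), A)) - 2072 = (3000 + (-12*(-6)*(5 - 6) - 3*(-1/56))) - 2072 = (3000 + (-12*(-6)*(-1) + 3/56)) - 2072 = (3000 + (-6*12 + 3/56)) - 2072 = (3000 + (-72 + 3/56)) - 2072 = (3000 - 4029/56) - 2072 = 163971/56 - 2072 = 47939/56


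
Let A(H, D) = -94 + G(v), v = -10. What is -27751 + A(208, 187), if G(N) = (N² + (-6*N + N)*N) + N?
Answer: -28255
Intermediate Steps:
G(N) = N - 4*N² (G(N) = (N² + (-5*N)*N) + N = (N² - 5*N²) + N = -4*N² + N = N - 4*N²)
A(H, D) = -504 (A(H, D) = -94 - 10*(1 - 4*(-10)) = -94 - 10*(1 + 40) = -94 - 10*41 = -94 - 410 = -504)
-27751 + A(208, 187) = -27751 - 504 = -28255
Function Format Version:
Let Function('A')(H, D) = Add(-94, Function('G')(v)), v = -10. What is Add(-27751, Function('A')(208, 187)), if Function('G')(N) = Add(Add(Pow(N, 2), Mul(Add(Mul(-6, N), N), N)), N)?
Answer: -28255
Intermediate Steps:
Function('G')(N) = Add(N, Mul(-4, Pow(N, 2))) (Function('G')(N) = Add(Add(Pow(N, 2), Mul(Mul(-5, N), N)), N) = Add(Add(Pow(N, 2), Mul(-5, Pow(N, 2))), N) = Add(Mul(-4, Pow(N, 2)), N) = Add(N, Mul(-4, Pow(N, 2))))
Function('A')(H, D) = -504 (Function('A')(H, D) = Add(-94, Mul(-10, Add(1, Mul(-4, -10)))) = Add(-94, Mul(-10, Add(1, 40))) = Add(-94, Mul(-10, 41)) = Add(-94, -410) = -504)
Add(-27751, Function('A')(208, 187)) = Add(-27751, -504) = -28255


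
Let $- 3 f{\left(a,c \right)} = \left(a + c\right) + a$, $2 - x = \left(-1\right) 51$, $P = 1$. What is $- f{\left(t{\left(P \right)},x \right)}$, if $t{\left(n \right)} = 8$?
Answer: $23$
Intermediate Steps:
$x = 53$ ($x = 2 - \left(-1\right) 51 = 2 - -51 = 2 + 51 = 53$)
$f{\left(a,c \right)} = - \frac{2 a}{3} - \frac{c}{3}$ ($f{\left(a,c \right)} = - \frac{\left(a + c\right) + a}{3} = - \frac{c + 2 a}{3} = - \frac{2 a}{3} - \frac{c}{3}$)
$- f{\left(t{\left(P \right)},x \right)} = - (\left(- \frac{2}{3}\right) 8 - \frac{53}{3}) = - (- \frac{16}{3} - \frac{53}{3}) = \left(-1\right) \left(-23\right) = 23$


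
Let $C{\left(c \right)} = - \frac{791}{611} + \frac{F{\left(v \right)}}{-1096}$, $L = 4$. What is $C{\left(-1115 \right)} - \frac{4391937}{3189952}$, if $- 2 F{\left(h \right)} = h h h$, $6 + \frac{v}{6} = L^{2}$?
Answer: $\frac{25598997673157}{267021312064} \approx 95.869$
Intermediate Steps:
$v = 60$ ($v = -36 + 6 \cdot 4^{2} = -36 + 6 \cdot 16 = -36 + 96 = 60$)
$F{\left(h \right)} = - \frac{h^{3}}{2}$ ($F{\left(h \right)} = - \frac{h h h}{2} = - \frac{h^{2} h}{2} = - \frac{h^{3}}{2}$)
$C{\left(c \right)} = \frac{8140133}{83707}$ ($C{\left(c \right)} = - \frac{791}{611} + \frac{\left(- \frac{1}{2}\right) 60^{3}}{-1096} = \left(-791\right) \frac{1}{611} + \left(- \frac{1}{2}\right) 216000 \left(- \frac{1}{1096}\right) = - \frac{791}{611} - - \frac{13500}{137} = - \frac{791}{611} + \frac{13500}{137} = \frac{8140133}{83707}$)
$C{\left(-1115 \right)} - \frac{4391937}{3189952} = \frac{8140133}{83707} - \frac{4391937}{3189952} = \frac{25598997673157}{267021312064}$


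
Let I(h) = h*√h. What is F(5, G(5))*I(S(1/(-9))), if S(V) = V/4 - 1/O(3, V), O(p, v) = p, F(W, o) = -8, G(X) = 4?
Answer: 13*I*√13/27 ≈ 1.736*I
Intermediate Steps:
S(V) = -⅓ + V/4 (S(V) = V/4 - 1/3 = V*(¼) - 1*⅓ = V/4 - ⅓ = -⅓ + V/4)
I(h) = h^(3/2)
F(5, G(5))*I(S(1/(-9))) = -8*(-⅓ + (1/(-9))/4)^(3/2) = -8*(-⅓ + (1*(-⅑))/4)^(3/2) = -8*(-⅓ + (¼)*(-⅑))^(3/2) = -8*(-⅓ - 1/36)^(3/2) = -(-13)*I*√13/27 = 13*I*√13/27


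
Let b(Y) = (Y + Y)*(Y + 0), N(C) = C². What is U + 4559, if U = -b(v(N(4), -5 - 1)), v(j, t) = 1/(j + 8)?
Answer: 1312991/288 ≈ 4559.0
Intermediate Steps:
v(j, t) = 1/(8 + j)
b(Y) = 2*Y² (b(Y) = (2*Y)*Y = 2*Y²)
U = -1/288 (U = -2*(1/(8 + 4²))² = -2*(1/(8 + 16))² = -2*(1/24)² = -2/576 = -1*1/288 = -1/288 ≈ -0.0034722)
U + 4559 = -1/288 + 4559 = 1312991/288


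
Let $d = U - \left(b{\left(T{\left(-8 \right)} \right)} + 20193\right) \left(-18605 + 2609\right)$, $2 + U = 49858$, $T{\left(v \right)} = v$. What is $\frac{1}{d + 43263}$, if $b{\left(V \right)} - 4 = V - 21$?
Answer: $\frac{1}{322700447} \approx 3.0988 \cdot 10^{-9}$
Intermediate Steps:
$b{\left(V \right)} = -17 + V$ ($b{\left(V \right)} = 4 + \left(V - 21\right) = 4 + \left(-21 + V\right) = -17 + V$)
$U = 49856$ ($U = -2 + 49858 = 49856$)
$d = 322657184$ ($d = 49856 - \left(\left(-17 - 8\right) + 20193\right) \left(-18605 + 2609\right) = 49856 - \left(-25 + 20193\right) \left(-15996\right) = 49856 - 20168 \left(-15996\right) = 49856 - -322607328 = 49856 + 322607328 = 322657184$)
$\frac{1}{d + 43263} = \frac{1}{322657184 + 43263} = \frac{1}{322700447}$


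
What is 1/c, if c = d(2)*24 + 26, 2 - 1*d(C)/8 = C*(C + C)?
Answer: -1/1126 ≈ -0.00088810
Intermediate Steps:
d(C) = 16 - 16*C² (d(C) = 16 - 8*C*(C + C) = 16 - 8*C*2*C = 16 - 16*C²)
c = -1126 (c = (16 - 16*2²)*24 + 26 = (16 - 16*4)*24 + 26 = (16 - 64)*24 + 26 = -48*24 + 26 = -1152 + 26 = -1126)
1/c = 1/(-1126) = -1/1126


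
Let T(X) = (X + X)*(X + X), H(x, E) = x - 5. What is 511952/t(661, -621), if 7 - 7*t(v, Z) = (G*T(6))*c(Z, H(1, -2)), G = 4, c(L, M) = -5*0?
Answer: 511952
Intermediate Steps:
H(x, E) = -5 + x
T(X) = 4*X² (T(X) = (2*X)*(2*X) = 4*X²)
c(L, M) = 0
t(v, Z) = 1 (t(v, Z) = 1 - 4*(4*6²)*0/7 = 1 - 4*(4*36)*0/7 = 1 - 4*144*0/7 = 1 - 576*0/7 = 1 - ⅐*0 = 1 + 0 = 1)
511952/t(661, -621) = 511952/1 = 511952*1 = 511952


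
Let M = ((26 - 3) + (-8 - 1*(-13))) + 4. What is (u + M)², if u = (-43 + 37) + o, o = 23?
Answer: 2401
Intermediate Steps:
u = 17 (u = (-43 + 37) + 23 = -6 + 23 = 17)
M = 32 (M = (23 + (-8 + 13)) + 4 = (23 + 5) + 4 = 28 + 4 = 32)
(u + M)² = (17 + 32)² = 49² = 2401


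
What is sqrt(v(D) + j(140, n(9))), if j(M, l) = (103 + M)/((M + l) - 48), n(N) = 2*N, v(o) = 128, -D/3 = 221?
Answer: sqrt(1575530)/110 ≈ 11.411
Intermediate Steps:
D = -663 (D = -3*221 = -663)
j(M, l) = (103 + M)/(-48 + M + l)
sqrt(v(D) + j(140, n(9))) = sqrt(128 + (103 + 140)/(-48 + 140 + 2*9)) = sqrt(128 + 243/(-48 + 140 + 18)) = sqrt(128 + 243/110) = sqrt(14323/110) = sqrt(1575530)/110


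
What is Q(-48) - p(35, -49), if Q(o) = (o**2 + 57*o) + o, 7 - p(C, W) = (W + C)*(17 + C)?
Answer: -1215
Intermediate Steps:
p(C, W) = 7 - (17 + C)*(C + W) (p(C, W) = 7 - (W + C)*(17 + C) = 7 - (C + W)*(17 + C) = 7 - (17 + C)*(C + W))
Q(o) = o**2 + 58*o
Q(-48) - p(35, -49) = -48*(58 - 48) - (7 - 1*35**2 - 17*35 - 17*(-49) - 1*35*(-49)) = -48*10 - (7 - 1*1225 - 595 + 833 + 1715) = -480 - (7 - 1225 - 595 + 833 + 1715) = -480 - 1*735 = -480 - 735 = -1215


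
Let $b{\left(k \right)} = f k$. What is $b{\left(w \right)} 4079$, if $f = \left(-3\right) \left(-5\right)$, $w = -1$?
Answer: $-61185$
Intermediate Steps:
$f = 15$
$b{\left(k \right)} = 15 k$
$b{\left(w \right)} 4079 = 15 \left(-1\right) 4079 = \left(-15\right) 4079 = -61185$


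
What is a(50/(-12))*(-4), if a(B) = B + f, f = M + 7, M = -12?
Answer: 110/3 ≈ 36.667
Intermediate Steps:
f = -5 (f = -12 + 7 = -5)
a(B) = -5 + B (a(B) = B - 5 = -5 + B)
a(50/(-12))*(-4) = (-5 + 50/(-12))*(-4) = (-5 + 50*(-1/12))*(-4) = (-5 - 25/6)*(-4) = -55/6*(-4) = 110/3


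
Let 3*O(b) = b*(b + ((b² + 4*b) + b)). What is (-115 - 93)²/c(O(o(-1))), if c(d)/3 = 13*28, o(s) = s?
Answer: 832/21 ≈ 39.619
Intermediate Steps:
O(b) = b*(b² + 6*b)/3 (O(b) = (b*(b + ((b² + 4*b) + b)))/3 = (b*(b + (b² + 5*b)))/3 = (b*(b² + 6*b))/3 = b*(b² + 6*b)/3)
c(d) = 1092 (c(d) = 3*(13*28) = 3*364 = 1092)
(-115 - 93)²/c(O(o(-1))) = (-115 - 93)²/1092 = (-208)²*(1/1092) = 43264*(1/1092) = 832/21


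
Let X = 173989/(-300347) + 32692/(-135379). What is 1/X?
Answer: -40660676513/33373400955 ≈ -1.2184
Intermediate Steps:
X = -33373400955/40660676513 (X = 173989*(-1/300347) + 32692*(-1/135379) = -173989/300347 - 32692/135379 = -33373400955/40660676513 ≈ -0.82078)
1/X = 1/(-33373400955/40660676513) = -40660676513/33373400955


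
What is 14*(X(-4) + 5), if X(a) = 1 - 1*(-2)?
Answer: 112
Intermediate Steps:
X(a) = 3 (X(a) = 1 + 2 = 3)
14*(X(-4) + 5) = 14*(3 + 5) = 14*8 = 112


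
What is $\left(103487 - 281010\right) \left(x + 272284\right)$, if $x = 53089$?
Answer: $-57761191079$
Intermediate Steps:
$\left(103487 - 281010\right) \left(x + 272284\right) = \left(103487 - 281010\right) \left(53089 + 272284\right) = \left(-177523\right) 325373 = -57761191079$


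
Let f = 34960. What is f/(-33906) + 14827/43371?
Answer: -168920983/245089521 ≈ -0.68922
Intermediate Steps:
f/(-33906) + 14827/43371 = 34960/(-33906) + 14827/43371 = 34960*(-1/33906) + 14827*(1/43371) = -17480/16953 + 14827/43371 = -168920983/245089521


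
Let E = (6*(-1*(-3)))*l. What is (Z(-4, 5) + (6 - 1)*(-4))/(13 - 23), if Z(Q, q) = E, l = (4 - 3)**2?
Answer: 1/5 ≈ 0.20000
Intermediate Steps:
l = 1 (l = 1**2 = 1)
E = 18 (E = (6*(-1*(-3)))*1 = (6*3)*1 = 18*1 = 18)
Z(Q, q) = 18
(Z(-4, 5) + (6 - 1)*(-4))/(13 - 23) = (18 + (6 - 1)*(-4))/(13 - 23) = (18 + 5*(-4))/(-10) = (18 - 20)*(-1/10) = -2*(-1/10) = 1/5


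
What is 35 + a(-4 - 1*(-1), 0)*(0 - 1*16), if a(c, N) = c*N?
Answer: 35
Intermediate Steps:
a(c, N) = N*c
35 + a(-4 - 1*(-1), 0)*(0 - 1*16) = 35 + (0*(-4 - 1*(-1)))*(0 - 1*16) = 35 + (0*(-4 + 1))*(0 - 16) = 35 + (0*(-3))*(-16) = 35 + 0*(-16) = 35 + 0 = 35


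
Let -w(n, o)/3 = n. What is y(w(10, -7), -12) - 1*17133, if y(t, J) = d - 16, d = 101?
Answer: -17048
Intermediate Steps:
w(n, o) = -3*n
y(t, J) = 85 (y(t, J) = 101 - 16 = 85)
y(w(10, -7), -12) - 1*17133 = 85 - 1*17133 = 85 - 17133 = -17048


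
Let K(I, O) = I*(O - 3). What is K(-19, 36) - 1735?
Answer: -2362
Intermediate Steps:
K(I, O) = I*(-3 + O)
K(-19, 36) - 1735 = -19*(-3 + 36) - 1735 = -19*33 - 1735 = -627 - 1735 = -2362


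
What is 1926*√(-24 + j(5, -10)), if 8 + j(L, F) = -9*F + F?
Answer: 7704*√3 ≈ 13344.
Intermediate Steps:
j(L, F) = -8 - 8*F (j(L, F) = -8 + (-9*F + F) = -8 - 8*F)
1926*√(-24 + j(5, -10)) = 1926*√(-24 + (-8 - 8*(-10))) = 1926*√(-24 + (-8 + 80)) = 1926*√(-24 + 72) = 1926*√48 = 1926*(4*√3) = 7704*√3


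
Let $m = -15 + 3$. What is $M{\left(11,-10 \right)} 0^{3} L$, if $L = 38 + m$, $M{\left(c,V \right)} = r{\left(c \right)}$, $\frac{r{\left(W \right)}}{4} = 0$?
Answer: $0$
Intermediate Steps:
$r{\left(W \right)} = 0$ ($r{\left(W \right)} = 4 \cdot 0 = 0$)
$M{\left(c,V \right)} = 0$
$m = -12$
$L = 26$ ($L = 38 - 12 = 26$)
$M{\left(11,-10 \right)} 0^{3} L = 0 \cdot 0^{3} \cdot 26 = 0 \cdot 0 \cdot 26 = 0 \cdot 26 = 0$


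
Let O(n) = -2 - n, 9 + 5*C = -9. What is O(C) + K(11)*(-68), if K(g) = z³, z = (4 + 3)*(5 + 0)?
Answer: -14577492/5 ≈ -2.9155e+6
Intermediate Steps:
z = 35 (z = 7*5 = 35)
C = -18/5 (C = -9/5 + (⅕)*(-9) = -9/5 - 9/5 = -18/5 ≈ -3.6000)
K(g) = 42875 (K(g) = 35³ = 42875)
O(C) + K(11)*(-68) = (-2 - 1*(-18/5)) + 42875*(-68) = (-2 + 18/5) - 2915500 = 8/5 - 2915500 = -14577492/5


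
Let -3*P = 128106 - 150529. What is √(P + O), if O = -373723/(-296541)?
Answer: 2*√41407030789/4707 ≈ 86.462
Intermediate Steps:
P = 22423/3 (P = -(128106 - 150529)/3 = -⅓*(-22423) = 22423/3 ≈ 7474.3)
O = 53389/42363 (O = -373723*(-1/296541) = 53389/42363 ≈ 1.2603)
√(P + O) = √(22423/3 + 53389/42363) = √(316688572/42363) = 2*√41407030789/4707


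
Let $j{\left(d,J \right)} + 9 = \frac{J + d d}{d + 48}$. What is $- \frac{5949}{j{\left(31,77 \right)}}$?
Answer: $- \frac{156657}{109} \approx -1437.2$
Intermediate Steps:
$j{\left(d,J \right)} = -9 + \frac{J + d^{2}}{48 + d}$ ($j{\left(d,J \right)} = -9 + \frac{J + d d}{d + 48} = -9 + \frac{J + d^{2}}{48 + d}$)
$- \frac{5949}{j{\left(31,77 \right)}} = - \frac{5949}{\frac{1}{48 + 31} \left(-432 + 77 + 31^{2} - 279\right)} = - \frac{5949}{\frac{1}{79} \left(-432 + 77 + 961 - 279\right)} = - \frac{5949}{\frac{1}{79} \cdot 327} = - \frac{5949}{\frac{327}{79}} = \left(-5949\right) \frac{79}{327} = - \frac{156657}{109}$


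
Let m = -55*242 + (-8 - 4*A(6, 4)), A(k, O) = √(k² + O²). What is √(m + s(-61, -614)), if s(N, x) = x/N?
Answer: 2*√(-12379706 - 7442*√13)/61 ≈ 115.48*I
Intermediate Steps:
A(k, O) = √(O² + k²)
m = -13318 - 8*√13 (m = -55*242 + (-8 - 4*√(4² + 6²)) = -13310 + (-8 - 4*√(16 + 36)) = -13310 + (-8 - 8*√13) = -13318 - 8*√13 ≈ -13347.)
√(m + s(-61, -614)) = √((-13318 - 8*√13) - 614/(-61)) = √((-13318 - 8*√13) - 614*(-1/61)) = √((-13318 - 8*√13) + 614/61) = √(-811784/61 - 8*√13)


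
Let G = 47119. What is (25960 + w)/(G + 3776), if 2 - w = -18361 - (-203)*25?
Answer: 39248/50895 ≈ 0.77116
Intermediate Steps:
w = 13288 (w = 2 - (-18361 - (-203)*25) = 2 - (-18361 - 1*(-5075)) = 2 - (-18361 + 5075) = 2 - 1*(-13286) = 2 + 13286 = 13288)
(25960 + w)/(G + 3776) = (25960 + 13288)/(47119 + 3776) = 39248/50895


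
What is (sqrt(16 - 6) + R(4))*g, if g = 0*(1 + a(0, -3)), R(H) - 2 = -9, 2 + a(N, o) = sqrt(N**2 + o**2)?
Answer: 0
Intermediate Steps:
a(N, o) = -2 + sqrt(N**2 + o**2)
R(H) = -7 (R(H) = 2 - 9 = -7)
g = 0 (g = 0*(1 + (-2 + sqrt(0**2 + (-3)**2))) = 0*(1 + (-2 + sqrt(0 + 9))) = 0*(1 + (-2 + sqrt(9))) = 0*(1 + (-2 + 3)) = 0*(1 + 1) = 0*2 = 0)
(sqrt(16 - 6) + R(4))*g = (sqrt(16 - 6) - 7)*0 = (sqrt(10) - 7)*0 = (-7 + sqrt(10))*0 = 0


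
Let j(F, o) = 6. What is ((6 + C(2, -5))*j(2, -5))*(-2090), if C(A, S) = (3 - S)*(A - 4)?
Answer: 125400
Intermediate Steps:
C(A, S) = (-4 + A)*(3 - S) (C(A, S) = (3 - S)*(-4 + A) = (-4 + A)*(3 - S))
((6 + C(2, -5))*j(2, -5))*(-2090) = ((6 + (-12 + 3*2 + 4*(-5) - 1*2*(-5)))*6)*(-2090) = ((6 + (-12 + 6 - 20 + 10))*6)*(-2090) = ((6 - 16)*6)*(-2090) = -10*6*(-2090) = -60*(-2090) = 125400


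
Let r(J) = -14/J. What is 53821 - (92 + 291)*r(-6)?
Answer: 158782/3 ≈ 52927.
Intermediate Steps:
53821 - (92 + 291)*r(-6) = 53821 - (92 + 291)*(-14/(-6)) = 53821 - 383*(-14*(-1/6)) = 53821 - 383*7/3 = 53821 - 1*2681/3 = 53821 - 2681/3 = 158782/3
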